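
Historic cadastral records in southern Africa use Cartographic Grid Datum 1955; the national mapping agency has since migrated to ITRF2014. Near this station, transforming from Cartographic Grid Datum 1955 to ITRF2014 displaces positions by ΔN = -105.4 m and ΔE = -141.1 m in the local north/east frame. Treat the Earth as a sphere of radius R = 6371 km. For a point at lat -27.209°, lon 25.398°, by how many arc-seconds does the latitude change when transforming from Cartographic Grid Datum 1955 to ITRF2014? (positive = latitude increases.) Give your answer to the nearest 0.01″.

Δφ = -3.41″

On a sphere of radius R, 1 rad of latitude = R, so Δφ = ΔN / R = -105.4 / 6371000 = -1.6544e-05 rad = -3.412″.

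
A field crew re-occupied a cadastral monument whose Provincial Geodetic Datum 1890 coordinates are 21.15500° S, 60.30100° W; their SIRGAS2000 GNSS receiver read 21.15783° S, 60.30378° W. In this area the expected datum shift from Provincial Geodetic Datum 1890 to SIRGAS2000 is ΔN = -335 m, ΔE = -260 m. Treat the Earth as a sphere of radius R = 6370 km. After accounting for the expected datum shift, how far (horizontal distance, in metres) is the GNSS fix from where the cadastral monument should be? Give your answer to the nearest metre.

35 m

Observed coordinate differences: Δφ = -0.00283°, Δλ = -0.00278°.
Converting to metres (1° lat = 111177 m, cos φ = 0.932608): observed ΔN = -314.6 m, observed ΔE = -288.2 m.
Subtracting the expected shift leaves a residual of -314.6 − (-335) = 20.4 m north and -288.2 − (-260) = -28.2 m east.
Residual distance = √(20.4² + (-28.2)²) = 34.8 m.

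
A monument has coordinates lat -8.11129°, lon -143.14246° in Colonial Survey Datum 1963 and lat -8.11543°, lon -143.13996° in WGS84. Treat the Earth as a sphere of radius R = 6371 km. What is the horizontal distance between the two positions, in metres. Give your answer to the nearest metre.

536 m

Δφ = -8.11543° − -8.11129° = -0.00414°; Δλ = -143.13996° − -143.14246° = +0.00250°.
1° along a meridian = πR/180 = 111195 m.
ΔN = Δφ × 111195 = -460.3 m; ΔE = Δλ × 111195 × cos(-8.11129°) = +0.00250 × 111195 × 0.989996 = 275.2 m.
Distance = √(ΔE² + ΔN²) = √(275.2² + (-460.3)²) = 536.3 m.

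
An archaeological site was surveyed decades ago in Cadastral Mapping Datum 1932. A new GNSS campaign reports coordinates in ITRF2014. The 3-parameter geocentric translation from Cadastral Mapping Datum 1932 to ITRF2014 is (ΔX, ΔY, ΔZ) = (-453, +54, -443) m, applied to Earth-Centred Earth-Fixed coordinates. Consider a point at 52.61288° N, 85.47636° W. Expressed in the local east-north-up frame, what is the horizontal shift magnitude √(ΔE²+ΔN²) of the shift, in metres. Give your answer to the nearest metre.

489 m

At φ = 52.61288°, λ = -85.47636°: sin φ = 0.794551, cos φ = 0.607197, sin λ = -0.996885, cos λ = 0.078870.
ΔE = −sin λ·ΔX + cos λ·ΔY = −(-0.996885)·(-453) + (0.078870)·(54) = -447.33 m.
ΔN = −sin φ cos λ·ΔX − sin φ sin λ·ΔY + cos φ·ΔZ = −(0.794551)(0.078870)(-453) − (0.794551)(-0.996885)(54) + (0.607197)(-443) = -197.83 m.
Horizontal magnitude = √(ΔE² + ΔN²) = √((-447.33)² + (-197.83)²) = 489.12 m.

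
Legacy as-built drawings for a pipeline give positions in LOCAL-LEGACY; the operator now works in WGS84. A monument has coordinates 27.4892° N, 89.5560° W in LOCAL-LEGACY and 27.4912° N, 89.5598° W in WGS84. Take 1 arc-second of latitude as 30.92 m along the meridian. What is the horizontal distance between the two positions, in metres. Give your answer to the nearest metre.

Δφ = 27.4912° − 27.4892° = +0.0020°; Δλ = -89.5598° − -89.5560° = -0.0038°.
1° of latitude = 3600 × 30.92 = 111312 m.
ΔN = Δφ × 111312 = 222.6 m; ΔE = Δλ × 111312 × cos(27.4892°) = -0.0038 × 111312 × 0.887098 = -375.2 m.
Distance = √(ΔE² + ΔN²) = √((-375.2)² + 222.6²) = 436.3 m.

436 m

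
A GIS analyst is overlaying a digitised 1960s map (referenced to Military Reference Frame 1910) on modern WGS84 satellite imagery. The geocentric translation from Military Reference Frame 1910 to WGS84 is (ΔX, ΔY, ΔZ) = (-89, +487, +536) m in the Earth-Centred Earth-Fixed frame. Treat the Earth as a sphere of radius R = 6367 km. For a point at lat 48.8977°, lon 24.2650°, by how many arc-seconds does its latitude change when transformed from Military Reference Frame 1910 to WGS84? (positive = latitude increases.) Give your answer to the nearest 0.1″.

Δφ = 8.5″

sin φ = 0.753537, cos φ = 0.657405, sin λ = 0.410958, cos λ = 0.911654.
North component: ΔN = −sin φ cos λ·ΔX − sin φ sin λ·ΔY + cos φ·ΔZ = −(0.753537)(0.911654)(-89) − (0.753537)(0.410958)(487) + (0.657405)(536) = 262.70 m.
1° of latitude spans πR/180 = 111125 m, so Δφ = 262.70 / 111125 × 3600 = 8.510″.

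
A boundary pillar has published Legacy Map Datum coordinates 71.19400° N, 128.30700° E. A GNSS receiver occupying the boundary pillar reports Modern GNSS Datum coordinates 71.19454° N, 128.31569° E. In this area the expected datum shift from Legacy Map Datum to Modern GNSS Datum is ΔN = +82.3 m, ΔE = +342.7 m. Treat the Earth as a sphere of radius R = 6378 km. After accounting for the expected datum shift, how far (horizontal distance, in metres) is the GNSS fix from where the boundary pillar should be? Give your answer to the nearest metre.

38 m

Observed coordinate differences: Δφ = +0.00054°, Δλ = +0.00869°.
Converting to metres (1° lat = 111317 m, cos φ = 0.322365): observed ΔN = 60.1 m, observed ΔE = 311.8 m.
Subtracting the expected shift leaves a residual of 60.1 − (82.3) = -22.2 m north and 311.8 − (342.7) = -30.9 m east.
Residual distance = √((-22.2)² + (-30.9)²) = 38.0 m.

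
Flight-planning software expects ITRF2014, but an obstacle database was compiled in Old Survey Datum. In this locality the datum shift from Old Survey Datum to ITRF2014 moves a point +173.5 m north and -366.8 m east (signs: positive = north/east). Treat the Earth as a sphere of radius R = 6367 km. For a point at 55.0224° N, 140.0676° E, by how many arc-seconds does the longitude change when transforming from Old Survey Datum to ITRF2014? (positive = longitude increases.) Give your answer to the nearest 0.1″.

At latitude 55.0224°, cos φ = 0.573256.
One radian of longitude at latitude φ spans R cos φ, so Δλ = ΔE / (R cos φ) = -366.8 / (6367000 × 0.573256) = -1.0050e-04 rad = -20.729″.

Δλ = -20.7″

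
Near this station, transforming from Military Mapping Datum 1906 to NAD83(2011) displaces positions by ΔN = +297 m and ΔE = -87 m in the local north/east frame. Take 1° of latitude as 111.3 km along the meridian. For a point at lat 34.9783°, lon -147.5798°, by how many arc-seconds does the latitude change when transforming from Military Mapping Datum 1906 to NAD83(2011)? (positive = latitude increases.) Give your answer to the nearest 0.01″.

1° of latitude = 111.3 km, so Δφ = 297.0 / 111300 = 0.0026685° = 9.606″.

Δφ = 9.61″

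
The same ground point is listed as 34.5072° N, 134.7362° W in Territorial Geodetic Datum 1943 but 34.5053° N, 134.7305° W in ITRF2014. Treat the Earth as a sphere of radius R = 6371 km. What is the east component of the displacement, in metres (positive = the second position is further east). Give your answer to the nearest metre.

ΔE = 522 m

Δφ = 34.5053° − 34.5072° = -0.0019°; Δλ = -134.7305° − -134.7362° = +0.0057°.
1° along a meridian = πR/180 = 111195 m.
ΔN = Δφ × 111195 = -211.3 m; ΔE = Δλ × 111195 × cos(34.5072°) = +0.0057 × 111195 × 0.824055 = 522.3 m.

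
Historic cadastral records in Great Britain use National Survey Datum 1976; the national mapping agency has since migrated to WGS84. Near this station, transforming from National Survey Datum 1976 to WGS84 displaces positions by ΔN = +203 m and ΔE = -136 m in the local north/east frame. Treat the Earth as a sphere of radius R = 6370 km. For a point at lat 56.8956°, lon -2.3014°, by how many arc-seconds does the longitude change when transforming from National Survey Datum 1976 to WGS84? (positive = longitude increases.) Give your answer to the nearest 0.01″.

Δλ = -8.06″

At latitude 56.8956°, cos φ = 0.546166.
One radian of longitude at latitude φ spans R cos φ, so Δλ = ΔE / (R cos φ) = -136.0 / (6370000 × 0.546166) = -3.9091e-05 rad = -8.063″.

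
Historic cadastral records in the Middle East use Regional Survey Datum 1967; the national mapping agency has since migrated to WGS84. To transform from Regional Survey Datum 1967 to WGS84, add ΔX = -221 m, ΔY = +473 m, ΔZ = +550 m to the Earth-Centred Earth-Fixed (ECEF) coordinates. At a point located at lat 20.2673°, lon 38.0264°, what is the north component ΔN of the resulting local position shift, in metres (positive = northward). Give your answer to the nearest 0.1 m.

At φ = 20.2673°, λ = 38.0264°: sin φ = 0.346400, cos φ = 0.938087, sin λ = 0.616024, cos λ = 0.787727.
ΔN = −sin φ cos λ·ΔX − sin φ sin λ·ΔY + cos φ·ΔZ = −(0.346400)(0.787727)(-221) − (0.346400)(0.616024)(473) + (0.938087)(550) = 475.32 m.

ΔN = 475.3 m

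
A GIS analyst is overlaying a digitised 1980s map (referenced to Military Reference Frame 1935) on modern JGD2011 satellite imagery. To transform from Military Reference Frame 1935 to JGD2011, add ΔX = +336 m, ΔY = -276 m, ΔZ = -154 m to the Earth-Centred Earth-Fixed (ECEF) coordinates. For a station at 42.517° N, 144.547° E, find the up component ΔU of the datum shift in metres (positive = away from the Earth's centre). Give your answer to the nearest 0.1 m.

ΔU = -423.8 m

The local up (radial) axis is (cos φ cos λ, cos φ sin λ, sin φ), giving ΔU = -201.740 − 117.998 − 104.075 = -423.81 m.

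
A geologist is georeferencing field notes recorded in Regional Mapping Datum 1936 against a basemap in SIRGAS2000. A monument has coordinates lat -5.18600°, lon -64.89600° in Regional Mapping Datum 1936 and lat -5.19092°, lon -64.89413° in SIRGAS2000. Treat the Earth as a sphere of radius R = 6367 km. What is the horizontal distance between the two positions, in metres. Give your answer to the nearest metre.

Δφ = -5.19092° − -5.18600° = -0.00492°; Δλ = -64.89413° − -64.89600° = +0.00187°.
1° along a meridian = πR/180 = 111125 m.
ΔN = Δφ × 111125 = -546.7 m; ΔE = Δλ × 111125 × cos(-5.18600°) = +0.00187 × 111125 × 0.995907 = 207.0 m.
Distance = √(ΔE² + ΔN²) = √(207.0² + (-546.7)²) = 584.6 m.

585 m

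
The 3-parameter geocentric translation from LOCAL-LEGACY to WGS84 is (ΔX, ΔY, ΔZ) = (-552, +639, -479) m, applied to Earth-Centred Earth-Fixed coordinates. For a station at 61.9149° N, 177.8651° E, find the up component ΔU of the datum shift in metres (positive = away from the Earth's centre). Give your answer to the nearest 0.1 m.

ΔU = -151.7 m

The local up (radial) axis is (cos φ cos λ, cos φ sin λ, sin φ), giving ΔU = 259.692 + 11.207 − 422.597 = -151.70 m.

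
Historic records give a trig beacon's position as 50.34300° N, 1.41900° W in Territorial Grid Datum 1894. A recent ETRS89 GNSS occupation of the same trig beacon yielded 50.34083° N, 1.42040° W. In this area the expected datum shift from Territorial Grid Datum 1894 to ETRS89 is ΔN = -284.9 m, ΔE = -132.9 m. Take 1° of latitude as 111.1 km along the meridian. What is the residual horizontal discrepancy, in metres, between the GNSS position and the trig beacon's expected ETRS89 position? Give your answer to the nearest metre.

Observed coordinate differences: Δφ = -0.00217°, Δλ = -0.00140°.
Converting to metres (1° lat = 111100 m, cos φ = 0.638190): observed ΔN = -241.1 m, observed ΔE = -99.3 m.
Subtracting the expected shift leaves a residual of -241.1 − (-284.9) = 43.8 m north and -99.3 − (-132.9) = 33.6 m east.
Residual distance = √(43.8² + 33.6²) = 55.2 m.

55 m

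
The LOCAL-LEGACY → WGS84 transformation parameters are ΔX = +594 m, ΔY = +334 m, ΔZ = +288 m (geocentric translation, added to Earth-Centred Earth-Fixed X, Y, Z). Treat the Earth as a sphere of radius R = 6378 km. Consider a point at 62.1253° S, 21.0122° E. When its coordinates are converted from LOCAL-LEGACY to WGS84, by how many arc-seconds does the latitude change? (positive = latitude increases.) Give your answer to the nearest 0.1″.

Δφ = 23.6″

sin φ = -0.883972, cos φ = 0.467540, sin λ = 0.358567, cos λ = 0.933504.
North component: ΔN = −sin φ cos λ·ΔX − sin φ sin λ·ΔY + cos φ·ΔZ = −(-0.883972)(0.933504)(594) − (-0.883972)(0.358567)(334) + (0.467540)(288) = 730.68 m.
1° of latitude spans πR/180 = 111317 m, so Δφ = 730.68 / 111317 × 3600 = 23.630″.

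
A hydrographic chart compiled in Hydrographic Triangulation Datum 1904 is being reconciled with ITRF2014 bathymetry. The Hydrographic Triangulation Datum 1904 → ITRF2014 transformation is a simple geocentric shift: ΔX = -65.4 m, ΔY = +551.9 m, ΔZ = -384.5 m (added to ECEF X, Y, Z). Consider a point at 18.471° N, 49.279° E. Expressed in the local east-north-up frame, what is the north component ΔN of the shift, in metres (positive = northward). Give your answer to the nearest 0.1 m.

ΔN = -483.7 m

The local north axis is (−sin φ cos λ, −sin φ sin λ, cos φ), giving ΔN = 13.517 − 132.522 − 364.692 = -483.70 m.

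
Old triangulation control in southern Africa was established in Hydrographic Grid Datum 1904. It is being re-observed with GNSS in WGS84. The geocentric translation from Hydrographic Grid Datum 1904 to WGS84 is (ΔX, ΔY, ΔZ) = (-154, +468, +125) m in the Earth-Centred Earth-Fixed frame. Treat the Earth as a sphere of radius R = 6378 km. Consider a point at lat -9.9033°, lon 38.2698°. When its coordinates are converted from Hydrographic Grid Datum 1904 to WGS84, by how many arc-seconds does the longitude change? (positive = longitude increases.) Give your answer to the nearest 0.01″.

sin φ = -0.171986, cos φ = 0.985099, sin λ = 0.619365, cos λ = 0.785103.
East component: ΔE = −sin λ·ΔX + cos λ·ΔY = −(0.619365)(-154) + (0.785103)(468) = 462.81 m.
1° of latitude spans πR/180 = 111317 m; at latitude φ, 1° of longitude spans that × cos φ = 109658.4 m, so Δλ = 462.81 / 109658.4 × 3600 = 15.194″.

Δλ = 15.19″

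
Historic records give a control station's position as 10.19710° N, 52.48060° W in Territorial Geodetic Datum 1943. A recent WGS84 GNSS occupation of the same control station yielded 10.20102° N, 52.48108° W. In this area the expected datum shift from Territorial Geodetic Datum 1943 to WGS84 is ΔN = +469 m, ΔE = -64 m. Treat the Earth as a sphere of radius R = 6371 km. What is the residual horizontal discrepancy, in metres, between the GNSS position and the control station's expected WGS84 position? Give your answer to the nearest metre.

35 m

Observed coordinate differences: Δφ = +0.00392°, Δλ = -0.00048°.
Converting to metres (1° lat = 111195 m, cos φ = 0.984205): observed ΔN = 435.9 m, observed ΔE = -52.5 m.
Subtracting the expected shift leaves a residual of 435.9 − (469) = -33.1 m north and -52.5 − (-64) = 11.5 m east.
Residual distance = √((-33.1)² + 11.5²) = 35.0 m.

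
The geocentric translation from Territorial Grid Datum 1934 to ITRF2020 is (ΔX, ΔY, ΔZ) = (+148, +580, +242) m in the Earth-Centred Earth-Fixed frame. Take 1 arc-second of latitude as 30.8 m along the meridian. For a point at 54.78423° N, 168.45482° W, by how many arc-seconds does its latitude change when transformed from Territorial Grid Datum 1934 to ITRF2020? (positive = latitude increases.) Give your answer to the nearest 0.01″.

Δφ = 11.46″

sin φ = 0.816986, cos φ = 0.576657, sin λ = -0.200141, cos λ = -0.979767.
North component: ΔN = −sin φ cos λ·ΔX − sin φ sin λ·ΔY + cos φ·ΔZ = −(0.816986)(-0.979767)(148) − (0.816986)(-0.200141)(580) + (0.576657)(242) = 352.86 m.
1° of latitude spans 3600 × 30.80 = 110880 m, so Δφ = 352.86 / 110880 × 3600 = 11.456″.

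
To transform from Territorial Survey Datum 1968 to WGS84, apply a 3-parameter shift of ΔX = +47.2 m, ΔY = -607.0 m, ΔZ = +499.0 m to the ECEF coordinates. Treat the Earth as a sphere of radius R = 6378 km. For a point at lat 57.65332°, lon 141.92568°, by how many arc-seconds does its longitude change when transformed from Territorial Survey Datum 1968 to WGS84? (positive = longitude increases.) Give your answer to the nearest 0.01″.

sin φ = 0.844826, cos φ = 0.535041, sin λ = 0.616683, cos λ = -0.787211.
East component: ΔE = −sin λ·ΔX + cos λ·ΔY = −(0.616683)(47.2) + (-0.787211)(-607.0) = 448.73 m.
1° of latitude spans πR/180 = 111317 m; at latitude φ, 1° of longitude spans that × cos φ = 59559.2 m, so Δλ = 448.73 / 59559.2 × 3600 = 27.123″.

Δλ = 27.12″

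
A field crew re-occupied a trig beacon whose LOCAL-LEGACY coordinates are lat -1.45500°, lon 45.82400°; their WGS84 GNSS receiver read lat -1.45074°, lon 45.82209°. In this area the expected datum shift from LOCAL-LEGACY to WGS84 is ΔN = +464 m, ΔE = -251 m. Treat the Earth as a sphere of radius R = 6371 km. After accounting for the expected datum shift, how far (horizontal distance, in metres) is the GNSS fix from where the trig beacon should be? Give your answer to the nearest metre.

40 m

Observed coordinate differences: Δφ = +0.00426°, Δλ = -0.00191°.
Converting to metres (1° lat = 111195 m, cos φ = 0.999678): observed ΔN = 473.7 m, observed ΔE = -212.3 m.
Subtracting the expected shift leaves a residual of 473.7 − (464) = 9.7 m north and -212.3 − (-251) = 38.7 m east.
Residual distance = √(9.7² + 38.7²) = 39.9 m.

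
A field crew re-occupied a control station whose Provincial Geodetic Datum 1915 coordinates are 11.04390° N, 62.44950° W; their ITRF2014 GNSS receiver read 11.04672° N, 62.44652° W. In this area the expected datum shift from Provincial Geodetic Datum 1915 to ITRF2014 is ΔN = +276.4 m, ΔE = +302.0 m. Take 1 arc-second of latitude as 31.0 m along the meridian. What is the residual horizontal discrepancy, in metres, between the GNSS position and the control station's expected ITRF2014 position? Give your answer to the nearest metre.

45 m

Observed coordinate differences: Δφ = +0.00282°, Δλ = +0.00298°.
Converting to metres (1° lat = 111600 m, cos φ = 0.981481): observed ΔN = 314.7 m, observed ΔE = 326.4 m.
Subtracting the expected shift leaves a residual of 314.7 − (276.4) = 38.3 m north and 326.4 − (302.0) = 24.4 m east.
Residual distance = √(38.3² + 24.4²) = 45.4 m.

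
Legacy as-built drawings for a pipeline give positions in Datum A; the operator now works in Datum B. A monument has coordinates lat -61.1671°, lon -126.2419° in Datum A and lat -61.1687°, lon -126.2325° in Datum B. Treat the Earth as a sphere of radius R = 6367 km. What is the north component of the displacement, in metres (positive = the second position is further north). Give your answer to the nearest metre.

Δφ = -61.1687° − -61.1671° = -0.0016°; Δλ = -126.2325° − -126.2419° = +0.0094°.
1° along a meridian = πR/180 = 111125 m.
ΔN = Δφ × 111125 = -177.8 m; ΔE = Δλ × 111125 × cos(-61.1671°) = +0.0094 × 111125 × 0.482257 = 503.8 m.

ΔN = -178 m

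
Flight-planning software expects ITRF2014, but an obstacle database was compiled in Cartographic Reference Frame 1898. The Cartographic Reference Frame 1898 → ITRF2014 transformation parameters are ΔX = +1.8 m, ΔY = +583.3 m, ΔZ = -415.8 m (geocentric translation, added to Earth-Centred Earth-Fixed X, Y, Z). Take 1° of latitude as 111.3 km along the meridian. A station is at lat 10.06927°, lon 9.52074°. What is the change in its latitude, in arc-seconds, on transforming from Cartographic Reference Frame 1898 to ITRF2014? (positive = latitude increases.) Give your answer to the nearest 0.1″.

sin φ = 0.174839, cos φ = 0.984597, sin λ = 0.165405, cos λ = 0.986226.
North component: ΔN = −sin φ cos λ·ΔX − sin φ sin λ·ΔY + cos φ·ΔZ = −(0.174839)(0.986226)(1.8) − (0.174839)(0.165405)(583.3) + (0.984597)(-415.8) = -426.57 m.
1° of latitude spans 111300 m, so Δφ = -426.57 / 111300 × 3600 = -13.798″.

Δφ = -13.8″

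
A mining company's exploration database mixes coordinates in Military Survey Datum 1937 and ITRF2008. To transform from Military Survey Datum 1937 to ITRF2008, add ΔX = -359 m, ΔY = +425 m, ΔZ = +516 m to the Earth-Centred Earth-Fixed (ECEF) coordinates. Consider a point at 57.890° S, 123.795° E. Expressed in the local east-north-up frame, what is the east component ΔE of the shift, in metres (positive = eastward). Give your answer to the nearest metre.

ΔE = 62 m

The local east axis at (φ, λ) is (−sin λ, cos λ, 0), so ΔE = −sin(123.795°)·(-359) + cos(123.795°)·425 = 61.95 m.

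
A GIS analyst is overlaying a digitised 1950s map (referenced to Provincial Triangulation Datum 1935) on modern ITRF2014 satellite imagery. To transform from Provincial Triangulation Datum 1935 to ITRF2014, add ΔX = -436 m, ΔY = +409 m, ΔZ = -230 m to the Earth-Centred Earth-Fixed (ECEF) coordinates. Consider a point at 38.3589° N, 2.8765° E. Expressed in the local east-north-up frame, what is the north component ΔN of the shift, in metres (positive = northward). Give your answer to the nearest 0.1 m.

ΔN = 77.1 m

At φ = 38.3589°, λ = 2.8765°: sin φ = 0.620585, cos φ = 0.784139, sin λ = 0.050183, cos λ = 0.998740.
ΔN = −sin φ cos λ·ΔX − sin φ sin λ·ΔY + cos φ·ΔZ = −(0.620585)(0.998740)(-436) − (0.620585)(0.050183)(409) + (0.784139)(-230) = 77.14 m.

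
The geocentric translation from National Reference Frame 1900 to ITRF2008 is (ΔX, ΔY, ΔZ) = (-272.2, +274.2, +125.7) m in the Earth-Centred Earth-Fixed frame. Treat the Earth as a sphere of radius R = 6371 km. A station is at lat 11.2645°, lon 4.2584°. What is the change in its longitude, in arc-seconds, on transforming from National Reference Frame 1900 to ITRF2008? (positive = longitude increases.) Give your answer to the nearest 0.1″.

sin φ = 0.195339, cos φ = 0.980736, sin λ = 0.074255, cos λ = 0.997239.
East component: ΔE = −sin λ·ΔX + cos λ·ΔY = −(0.074255)(-272.2) + (0.997239)(274.2) = 293.66 m.
1° of latitude spans πR/180 = 111195 m; at latitude φ, 1° of longitude spans that × cos φ = 109052.9 m, so Δλ = 293.66 / 109052.9 × 3600 = 9.694″.

Δλ = 9.7″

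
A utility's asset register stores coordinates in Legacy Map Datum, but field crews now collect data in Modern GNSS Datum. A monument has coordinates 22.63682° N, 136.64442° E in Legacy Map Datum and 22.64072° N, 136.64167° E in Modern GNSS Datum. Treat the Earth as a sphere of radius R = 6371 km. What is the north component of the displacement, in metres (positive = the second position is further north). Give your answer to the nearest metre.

Δφ = 22.64072° − 22.63682° = +0.00390°; Δλ = 136.64167° − 136.64442° = -0.00275°.
1° along a meridian = πR/180 = 111195 m.
ΔN = Δφ × 111195 = 433.7 m; ΔE = Δλ × 111195 × cos(22.63682°) = -0.00275 × 111195 × 0.922963 = -282.2 m.

ΔN = 434 m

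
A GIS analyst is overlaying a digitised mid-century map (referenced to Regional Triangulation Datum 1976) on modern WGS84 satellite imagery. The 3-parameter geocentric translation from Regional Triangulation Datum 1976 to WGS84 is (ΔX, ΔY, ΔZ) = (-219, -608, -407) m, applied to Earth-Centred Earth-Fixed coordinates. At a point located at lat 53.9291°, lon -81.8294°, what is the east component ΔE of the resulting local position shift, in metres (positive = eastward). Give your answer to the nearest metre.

At φ = 53.9291°, λ = -81.8294°: sin φ = 0.808289, cos φ = 0.588786, sin λ = -0.989849, cos λ = 0.142121.
ΔE = −sin λ·ΔX + cos λ·ΔY = −(-0.989849)·(-219) + (0.142121)·(-608) = -303.19 m.

ΔE = -303 m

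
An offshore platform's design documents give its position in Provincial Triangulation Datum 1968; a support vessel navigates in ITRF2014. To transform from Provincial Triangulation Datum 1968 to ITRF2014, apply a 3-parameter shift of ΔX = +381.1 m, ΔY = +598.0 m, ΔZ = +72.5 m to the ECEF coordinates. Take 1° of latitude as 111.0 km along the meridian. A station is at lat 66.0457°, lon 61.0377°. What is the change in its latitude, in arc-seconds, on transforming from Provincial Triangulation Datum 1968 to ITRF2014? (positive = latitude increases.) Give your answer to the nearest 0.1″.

Δφ = -20.0″

sin φ = 0.913870, cos φ = 0.406008, sin λ = 0.874939, cos λ = 0.484234.
North component: ΔN = −sin φ cos λ·ΔX − sin φ sin λ·ΔY + cos φ·ΔZ = −(0.913870)(0.484234)(381.1) − (0.913870)(0.874939)(598.0) + (0.406008)(72.5) = -617.36 m.
1° of latitude spans 111000 m, so Δφ = -617.36 / 111000 × 3600 = -20.022″.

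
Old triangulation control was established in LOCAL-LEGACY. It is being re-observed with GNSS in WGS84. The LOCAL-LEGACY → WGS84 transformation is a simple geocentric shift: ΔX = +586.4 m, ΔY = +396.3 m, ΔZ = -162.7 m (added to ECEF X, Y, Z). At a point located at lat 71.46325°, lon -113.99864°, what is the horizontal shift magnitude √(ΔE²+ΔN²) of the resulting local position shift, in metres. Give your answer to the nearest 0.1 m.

638.9 m

At φ = 71.46325°, λ = -113.99864°: sin φ = 0.948120, cos φ = 0.317913, sin λ = -0.913555, cos λ = -0.406715.
ΔE = −sin λ·ΔX + cos λ·ΔY = −(-0.913555)·(586.4) + (-0.406715)·(396.3) = 374.53 m.
ΔN = −sin φ cos λ·ΔX − sin φ sin λ·ΔY + cos φ·ΔZ = −(0.948120)(-0.406715)(586.4) − (0.948120)(-0.913555)(396.3) + (0.317913)(-162.7) = 517.66 m.
Horizontal magnitude = √(ΔE² + ΔN²) = √(374.53² + 517.66²) = 638.94 m.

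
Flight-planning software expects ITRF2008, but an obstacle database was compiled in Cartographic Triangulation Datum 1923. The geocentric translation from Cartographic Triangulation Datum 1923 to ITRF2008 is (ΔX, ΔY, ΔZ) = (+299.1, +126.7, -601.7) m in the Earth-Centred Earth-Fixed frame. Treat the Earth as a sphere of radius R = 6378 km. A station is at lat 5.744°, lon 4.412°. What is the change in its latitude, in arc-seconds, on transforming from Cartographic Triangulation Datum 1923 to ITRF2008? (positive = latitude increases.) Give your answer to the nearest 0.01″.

Δφ = -20.36″

sin φ = 0.100084, cos φ = 0.994979, sin λ = 0.076928, cos λ = 0.997037.
North component: ΔN = −sin φ cos λ·ΔX − sin φ sin λ·ΔY + cos φ·ΔZ = −(0.100084)(0.997037)(299.1) − (0.100084)(0.076928)(126.7) + (0.994979)(-601.7) = -629.50 m.
1° of latitude spans πR/180 = 111317 m, so Δφ = -629.50 / 111317 × 3600 = -20.358″.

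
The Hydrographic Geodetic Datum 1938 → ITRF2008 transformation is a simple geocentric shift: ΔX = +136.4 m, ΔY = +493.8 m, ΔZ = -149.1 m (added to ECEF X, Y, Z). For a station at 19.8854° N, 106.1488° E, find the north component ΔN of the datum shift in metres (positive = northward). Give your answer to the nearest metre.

The local north axis is (−sin φ cos λ, −sin φ sin λ, cos φ), giving ΔN = 12.904 − 161.334 − 140.210 = -288.64 m.

ΔN = -289 m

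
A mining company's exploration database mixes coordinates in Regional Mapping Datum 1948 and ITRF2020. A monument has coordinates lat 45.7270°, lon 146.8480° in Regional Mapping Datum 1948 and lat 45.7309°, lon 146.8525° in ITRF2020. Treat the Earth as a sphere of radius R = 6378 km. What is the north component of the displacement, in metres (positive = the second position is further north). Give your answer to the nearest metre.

Δφ = 45.7309° − 45.7270° = +0.0039°; Δλ = 146.8525° − 146.8480° = +0.0045°.
1° along a meridian = πR/180 = 111317 m.
ΔN = Δφ × 111317 = 434.1 m; ΔE = Δλ × 111317 × cos(45.7270°) = +0.0045 × 111317 × 0.698078 = 349.7 m.

ΔN = 434 m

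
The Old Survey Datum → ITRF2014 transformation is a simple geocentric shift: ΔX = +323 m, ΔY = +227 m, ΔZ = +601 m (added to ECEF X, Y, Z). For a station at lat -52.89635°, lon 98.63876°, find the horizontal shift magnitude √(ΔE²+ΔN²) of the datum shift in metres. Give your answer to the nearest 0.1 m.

At φ = -52.89635°, λ = 98.63876°: sin φ = -0.797546, cos φ = 0.603259, sin λ = 0.988655, cos λ = -0.150204.
ΔE = −sin λ·ΔX + cos λ·ΔY = −(0.988655)·(323) + (-0.150204)·(227) = -353.43 m.
ΔN = −sin φ cos λ·ΔX − sin φ sin λ·ΔY + cos φ·ΔZ = −(-0.797546)(-0.150204)(323) − (-0.797546)(0.988655)(227) + (0.603259)(601) = 502.85 m.
Horizontal magnitude = √(ΔE² + ΔN²) = √((-353.43)² + 502.85²) = 614.63 m.

614.6 m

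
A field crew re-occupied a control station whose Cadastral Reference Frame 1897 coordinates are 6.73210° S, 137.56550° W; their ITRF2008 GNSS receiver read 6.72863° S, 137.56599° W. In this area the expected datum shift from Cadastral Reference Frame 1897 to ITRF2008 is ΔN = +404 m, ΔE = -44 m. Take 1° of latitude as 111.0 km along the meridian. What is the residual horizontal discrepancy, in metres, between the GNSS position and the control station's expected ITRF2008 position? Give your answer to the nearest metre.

21 m

Observed coordinate differences: Δφ = +0.00347°, Δλ = -0.00049°.
Converting to metres (1° lat = 111000 m, cos φ = 0.993105): observed ΔN = 385.2 m, observed ΔE = -54.0 m.
Subtracting the expected shift leaves a residual of 385.2 − (404) = -18.8 m north and -54.0 − (-44) = -10.0 m east.
Residual distance = √((-18.8)² + (-10.0)²) = 21.3 m.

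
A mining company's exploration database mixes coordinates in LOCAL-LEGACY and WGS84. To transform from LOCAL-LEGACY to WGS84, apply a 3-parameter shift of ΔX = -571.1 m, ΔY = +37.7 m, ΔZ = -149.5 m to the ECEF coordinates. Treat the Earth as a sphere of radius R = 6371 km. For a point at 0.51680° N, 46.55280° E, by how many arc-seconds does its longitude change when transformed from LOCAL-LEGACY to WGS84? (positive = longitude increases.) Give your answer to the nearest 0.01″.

Δλ = 14.26″

sin φ = 0.009020, cos φ = 0.999959, sin λ = 0.726008, cos λ = 0.687686.
East component: ΔE = −sin λ·ΔX + cos λ·ΔY = −(0.726008)(-571.1) + (0.687686)(37.7) = 440.55 m.
1° of latitude spans πR/180 = 111195 m; at latitude φ, 1° of longitude spans that × cos φ = 111190.4 m, so Δλ = 440.55 / 111190.4 × 3600 = 14.264″.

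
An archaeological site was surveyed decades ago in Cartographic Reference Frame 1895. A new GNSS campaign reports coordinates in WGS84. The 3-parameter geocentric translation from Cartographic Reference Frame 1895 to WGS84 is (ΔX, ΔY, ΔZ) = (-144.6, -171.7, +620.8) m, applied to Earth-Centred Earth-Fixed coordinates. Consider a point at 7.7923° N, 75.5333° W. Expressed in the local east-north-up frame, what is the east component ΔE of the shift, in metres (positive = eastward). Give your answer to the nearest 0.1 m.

ΔE = -182.9 m

The local east axis at (φ, λ) is (−sin λ, cos λ, 0), so ΔE = −sin(-75.5333°)·(-144.6) + cos(-75.5333°)·(-171.7) = -182.91 m.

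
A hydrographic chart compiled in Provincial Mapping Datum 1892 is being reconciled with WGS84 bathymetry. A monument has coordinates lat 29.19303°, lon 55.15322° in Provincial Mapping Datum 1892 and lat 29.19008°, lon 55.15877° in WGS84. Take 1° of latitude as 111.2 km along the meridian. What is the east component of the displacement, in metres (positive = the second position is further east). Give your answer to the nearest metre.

ΔE = 539 m

Δφ = 29.19008° − 29.19303° = -0.00295°; Δλ = 55.15877° − 55.15322° = +0.00555°.
ΔN = Δφ × 111200 = -328.0 m; ΔE = Δλ × 111200 × cos(29.19303°) = +0.00555 × 111200 × 0.872981 = 538.8 m.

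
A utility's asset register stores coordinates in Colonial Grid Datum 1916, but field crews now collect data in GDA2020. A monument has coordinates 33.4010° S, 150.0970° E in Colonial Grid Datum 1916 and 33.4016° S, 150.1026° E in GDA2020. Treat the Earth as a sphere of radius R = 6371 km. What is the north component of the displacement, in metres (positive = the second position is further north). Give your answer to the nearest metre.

ΔN = -67 m

Δφ = -33.4016° − -33.4010° = -0.0006°; Δλ = 150.1026° − 150.0970° = +0.0056°.
1° along a meridian = πR/180 = 111195 m.
ΔN = Δφ × 111195 = -66.7 m; ΔE = Δλ × 111195 × cos(-33.4010°) = +0.0056 × 111195 × 0.834838 = 519.8 m.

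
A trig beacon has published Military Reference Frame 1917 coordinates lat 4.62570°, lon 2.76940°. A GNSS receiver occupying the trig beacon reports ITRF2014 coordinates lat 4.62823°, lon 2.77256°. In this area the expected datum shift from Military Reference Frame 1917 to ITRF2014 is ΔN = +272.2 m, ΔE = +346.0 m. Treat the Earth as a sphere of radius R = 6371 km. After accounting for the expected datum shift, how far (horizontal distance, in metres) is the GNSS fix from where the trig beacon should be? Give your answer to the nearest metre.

Observed coordinate differences: Δφ = +0.00253°, Δλ = +0.00316°.
Converting to metres (1° lat = 111195 m, cos φ = 0.996743): observed ΔN = 281.3 m, observed ΔE = 350.2 m.
Subtracting the expected shift leaves a residual of 281.3 − (272.2) = 9.1 m north and 350.2 − (346.0) = 4.2 m east.
Residual distance = √(9.1² + 4.2²) = 10.1 m.

10 m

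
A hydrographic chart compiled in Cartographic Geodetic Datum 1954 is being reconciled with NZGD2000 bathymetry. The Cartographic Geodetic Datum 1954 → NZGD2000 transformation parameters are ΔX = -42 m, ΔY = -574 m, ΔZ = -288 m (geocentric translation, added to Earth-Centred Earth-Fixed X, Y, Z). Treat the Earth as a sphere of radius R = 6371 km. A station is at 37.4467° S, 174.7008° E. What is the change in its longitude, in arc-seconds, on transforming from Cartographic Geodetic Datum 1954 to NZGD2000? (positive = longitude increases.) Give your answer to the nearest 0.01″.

sin φ = -0.608023, cos φ = 0.793919, sin λ = 0.092357, cos λ = -0.995726.
East component: ΔE = −sin λ·ΔX + cos λ·ΔY = −(0.092357)(-42) + (-0.995726)(-574) = 575.43 m.
1° of latitude spans πR/180 = 111195 m; at latitude φ, 1° of longitude spans that × cos φ = 88279.8 m, so Δλ = 575.43 / 88279.8 × 3600 = 23.466″.

Δλ = 23.47″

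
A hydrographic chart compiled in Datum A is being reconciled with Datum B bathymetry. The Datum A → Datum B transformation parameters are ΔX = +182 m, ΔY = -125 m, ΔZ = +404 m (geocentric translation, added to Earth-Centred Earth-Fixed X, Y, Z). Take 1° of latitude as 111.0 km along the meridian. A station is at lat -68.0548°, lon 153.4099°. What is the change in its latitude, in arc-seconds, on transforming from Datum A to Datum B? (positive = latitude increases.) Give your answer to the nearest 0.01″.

sin φ = -0.927542, cos φ = 0.373720, sin λ = 0.447605, cos λ = -0.894232.
North component: ΔN = −sin φ cos λ·ΔX − sin φ sin λ·ΔY + cos φ·ΔZ = −(-0.927542)(-0.894232)(182) − (-0.927542)(0.447605)(-125) + (0.373720)(404) = -51.87 m.
1° of latitude spans 111000 m, so Δφ = -51.87 / 111000 × 3600 = -1.682″.

Δφ = -1.68″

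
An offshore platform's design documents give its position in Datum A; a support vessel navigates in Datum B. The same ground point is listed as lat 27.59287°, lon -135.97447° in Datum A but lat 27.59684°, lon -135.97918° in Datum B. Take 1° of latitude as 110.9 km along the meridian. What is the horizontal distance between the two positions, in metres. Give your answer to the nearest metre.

639 m

Δφ = 27.59684° − 27.59287° = +0.00397°; Δλ = -135.97918° − -135.97447° = -0.00471°.
ΔN = Δφ × 110900 = 440.3 m; ΔE = Δλ × 110900 × cos(27.59287°) = -0.00471 × 110900 × 0.886261 = -462.9 m.
Distance = √(ΔE² + ΔN²) = √((-462.9)² + 440.3²) = 638.9 m.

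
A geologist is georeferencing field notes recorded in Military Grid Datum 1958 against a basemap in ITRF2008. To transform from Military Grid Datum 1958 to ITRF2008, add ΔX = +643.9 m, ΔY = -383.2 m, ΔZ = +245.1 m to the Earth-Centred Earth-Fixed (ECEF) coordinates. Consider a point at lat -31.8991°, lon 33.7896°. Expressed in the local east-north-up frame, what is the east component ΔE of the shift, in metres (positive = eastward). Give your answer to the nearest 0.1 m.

The local east axis at (φ, λ) is (−sin λ, cos λ, 0), so ΔE = −sin(33.7896°)·643.9 + cos(33.7896°)·(-383.2) = -676.57 m.

ΔE = -676.6 m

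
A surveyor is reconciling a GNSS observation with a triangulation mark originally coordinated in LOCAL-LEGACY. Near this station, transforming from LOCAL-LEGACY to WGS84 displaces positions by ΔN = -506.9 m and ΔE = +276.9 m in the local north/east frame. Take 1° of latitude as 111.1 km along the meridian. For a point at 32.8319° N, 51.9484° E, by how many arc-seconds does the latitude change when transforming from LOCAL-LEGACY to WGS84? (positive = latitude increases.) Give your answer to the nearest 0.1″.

1° of latitude = 111.1 km, so Δφ = -506.9 / 111100 = -0.0045626° = -16.425″.

Δφ = -16.4″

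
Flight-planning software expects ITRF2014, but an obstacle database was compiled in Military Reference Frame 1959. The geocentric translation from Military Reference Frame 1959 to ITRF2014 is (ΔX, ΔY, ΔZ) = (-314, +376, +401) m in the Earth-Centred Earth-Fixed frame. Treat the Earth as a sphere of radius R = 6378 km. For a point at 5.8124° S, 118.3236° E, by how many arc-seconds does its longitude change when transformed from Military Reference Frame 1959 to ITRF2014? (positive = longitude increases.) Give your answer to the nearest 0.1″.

Δλ = 3.2″

sin φ = -0.101272, cos φ = 0.994859, sin λ = 0.880282, cos λ = -0.474451.
East component: ΔE = −sin λ·ΔX + cos λ·ΔY = −(0.880282)(-314) + (-0.474451)(376) = 98.02 m.
1° of latitude spans πR/180 = 111317 m; at latitude φ, 1° of longitude spans that × cos φ = 110744.8 m, so Δλ = 98.02 / 110744.8 × 3600 = 3.186″.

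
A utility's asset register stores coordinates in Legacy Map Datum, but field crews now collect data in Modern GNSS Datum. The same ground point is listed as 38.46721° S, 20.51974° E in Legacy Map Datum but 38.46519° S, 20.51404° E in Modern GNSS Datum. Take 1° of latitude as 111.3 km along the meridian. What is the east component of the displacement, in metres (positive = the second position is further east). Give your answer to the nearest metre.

Δφ = -38.46519° − -38.46721° = +0.00202°; Δλ = 20.51404° − 20.51974° = -0.00570°.
ΔN = Δφ × 111300 = 224.8 m; ΔE = Δλ × 111300 × cos(-38.46721°) = -0.00570 × 111300 × 0.782964 = -496.7 m.

ΔE = -497 m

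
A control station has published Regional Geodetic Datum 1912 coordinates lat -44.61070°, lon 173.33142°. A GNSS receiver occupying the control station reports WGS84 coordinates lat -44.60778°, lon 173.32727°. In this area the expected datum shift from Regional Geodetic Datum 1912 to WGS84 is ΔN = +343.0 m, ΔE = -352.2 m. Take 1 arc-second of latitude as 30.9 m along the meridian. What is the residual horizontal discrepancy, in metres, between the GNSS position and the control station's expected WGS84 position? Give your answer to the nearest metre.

30 m

Observed coordinate differences: Δφ = +0.00292°, Δλ = -0.00415°.
Converting to metres (1° lat = 111240 m, cos φ = 0.711895): observed ΔN = 324.8 m, observed ΔE = -328.6 m.
Subtracting the expected shift leaves a residual of 324.8 − (343.0) = -18.2 m north and -328.6 − (-352.2) = 23.6 m east.
Residual distance = √((-18.2)² + 23.6²) = 29.8 m.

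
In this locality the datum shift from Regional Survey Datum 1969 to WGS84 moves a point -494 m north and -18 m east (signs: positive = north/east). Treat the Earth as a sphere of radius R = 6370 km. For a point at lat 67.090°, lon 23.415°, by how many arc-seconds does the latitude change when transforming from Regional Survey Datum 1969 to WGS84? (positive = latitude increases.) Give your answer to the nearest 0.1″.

Δφ = -16.0″

On a sphere of radius R, 1 rad of latitude = R, so Δφ = ΔN / R = -494.0 / 6370000 = -7.7551e-05 rad = -15.996″.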